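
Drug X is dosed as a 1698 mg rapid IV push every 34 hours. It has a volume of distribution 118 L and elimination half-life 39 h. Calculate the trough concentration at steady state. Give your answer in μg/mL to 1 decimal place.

k = ln2/t½ = ln2/39 ≈ 0.017773 h⁻¹; fraction remaining f = e^(−kτ) = e^(−0.017773×34) ≈ 0.5465.
Accumulation ratio R = 1/(1 − f) ≈ 1/0.4535 ≈ 2.2051.
Each bolus raises the concentration by D/Vd = 1698/118 ≈ 14.390 μg/mL.
Steady-state peak Cmax,ss = C₀·R ≈ 14.390 × 2.2051 ≈ 31.731 μg/mL.
Steady-state trough Cmin,ss = Cmax,ss·f ≈ 31.731 × 0.5465 ≈ 17.341 μg/mL.

17.3 μg/mL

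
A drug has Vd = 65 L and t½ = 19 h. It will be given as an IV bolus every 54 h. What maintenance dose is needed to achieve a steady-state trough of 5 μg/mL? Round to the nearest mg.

τ/t½ = 54/19 ≈ 2.8421, so f = (1/2)^(54/19) ≈ 0.139457.
Cmin,ss = (D/Vd)·f/(1−f), so D = Cmin,ss·Vd·(1−f)/f.
D = 5 × 65 × (1−f)/f ≈ 5 × 65 × 6.17067 ≈ 2005.47 mg.

2005 mg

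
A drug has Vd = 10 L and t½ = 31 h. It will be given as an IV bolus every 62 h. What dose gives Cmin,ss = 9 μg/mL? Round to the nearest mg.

τ/t½ = 62/31 ≈ 2, so f = (1/2)^(62/31) ≈ 0.250000.
Cmin,ss = (D/Vd)·f/(1−f), so D = Cmin,ss·Vd·(1−f)/f.
D = 9 × 10 × (1−f)/f ≈ 9 × 10 × 3.00000 ≈ 270.00 mg.

270 mg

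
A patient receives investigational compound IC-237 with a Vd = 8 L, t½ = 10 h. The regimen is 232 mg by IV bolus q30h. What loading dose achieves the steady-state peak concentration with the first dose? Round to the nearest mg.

265 mg

f = (1/2)^(30/10) ≈ 0.125000; accumulation ratio R = 1/(1−f) ≈ 1.14286.
Loading dose to hit Cmax,ss on first dose: D_load = D_maint·R ≈ 232 × 1.14286 ≈ 265.14 mg.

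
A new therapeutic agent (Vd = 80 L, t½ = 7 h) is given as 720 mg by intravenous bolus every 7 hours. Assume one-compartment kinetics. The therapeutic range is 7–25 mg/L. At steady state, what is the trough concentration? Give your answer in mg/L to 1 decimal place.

The dosing interval is 1 half-life, so f = 2^(−1) = 0.5.
Accumulation ratio R = 1/(1 − f) = 1/0.5 = 2/1.
Single-dose peak C₀ = D/Vd = 720/80 = 9 mg/L.
Steady-state peak Cmax,ss = C₀·R = 9 × 2/1 ≈ 18.000 mg/L.
Steady-state trough Cmin,ss = Cmax,ss·f ≈ 18.000 × 0.5 ≈ 9.000 mg/L.
Trough 9.0 mg/L vs MEC 7 mg/L: adequate.

9.0 mg/L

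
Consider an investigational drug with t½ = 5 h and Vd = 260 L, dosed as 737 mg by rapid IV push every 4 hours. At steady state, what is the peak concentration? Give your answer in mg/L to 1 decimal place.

6.7 mg/L

τ/t½ = 4/5 ≈ 0.8, so fraction remaining f = (1/2)^(4/5) ≈ 0.5743.
At steady state, accumulation factor R = 1/(1 − e^(−kτ)) ≈ 2.3491.
Each bolus raises the concentration by D/Vd = 737/260 ≈ 2.835 mg/L.
Steady-state peak Cmax,ss = C₀·R ≈ 2.835 × 2.3491 ≈ 6.660 mg/L.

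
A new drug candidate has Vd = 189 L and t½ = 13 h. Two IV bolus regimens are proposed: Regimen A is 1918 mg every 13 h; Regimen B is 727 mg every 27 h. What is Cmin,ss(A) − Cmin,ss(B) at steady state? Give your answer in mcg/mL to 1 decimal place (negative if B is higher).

Regimen A: f = (1/2)^(13/13) ≈ 0.5000; Cmin,ss = (1918/189)·f/(1−f) ≈ 10.148 mcg/mL.
Regimen B: f = (1/2)^(27/13) ≈ 0.2370; Cmin,ss = (727/189)·f/(1−f) ≈ 1.195 mcg/mL.
Difference ≈ 10.148 − 1.195 ≈ 8.953 mcg/mL.

9.0 mcg/mL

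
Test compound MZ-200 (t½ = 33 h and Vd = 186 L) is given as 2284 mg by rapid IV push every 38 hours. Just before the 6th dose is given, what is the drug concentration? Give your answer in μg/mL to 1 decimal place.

f = (1/2)^(τ/t½) = (1/2)^(38/33) ≈ 0.4502.
C₀ = D/Vd = 2284/186 ≈ 12.280 μg/mL.
Before the 6th dose, 5 doses have been given. Superposition: Cmin = C₀·(f + f² + … + f^5).
≈ 12.280 × (0.4502 + 0.2027 + 0.0912 + 0.0411 + 0.0185) ≈ 12.280 × 0.8037 ≈ 9.869 μg/mL.

9.9 μg/mL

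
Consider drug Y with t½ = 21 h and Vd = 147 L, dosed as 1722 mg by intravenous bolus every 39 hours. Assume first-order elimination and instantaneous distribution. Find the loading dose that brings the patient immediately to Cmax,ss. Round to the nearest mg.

f = (1/2)^(39/21) ≈ 0.276022; accumulation ratio R = 1/(1−f) ≈ 1.38126.
Loading dose to hit Cmax,ss on first dose: D_load = D_maint·R ≈ 1722 × 1.38126 ≈ 2378.53 mg.

2379 mg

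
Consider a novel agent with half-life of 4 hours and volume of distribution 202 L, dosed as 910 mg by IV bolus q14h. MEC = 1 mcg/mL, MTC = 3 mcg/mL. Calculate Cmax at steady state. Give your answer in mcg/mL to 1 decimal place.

τ/t½ = 14/4 ≈ 3.5, so fraction remaining f = (1/2)^(14/4) ≈ 0.0884.
Accumulation ratio R = 1/(1 − f) ≈ 1/0.9116 ≈ 1.0970.
Single-dose peak C₀ = D/Vd = 910/202 ≈ 4.505 mcg/mL.
Steady-state peak Cmax,ss = C₀·R ≈ 4.505 × 1.0970 ≈ 4.942 mcg/mL.
Peak 4.9 mcg/mL vs MTC 3 mcg/mL: exceeds toxic threshold.

4.9 mcg/mL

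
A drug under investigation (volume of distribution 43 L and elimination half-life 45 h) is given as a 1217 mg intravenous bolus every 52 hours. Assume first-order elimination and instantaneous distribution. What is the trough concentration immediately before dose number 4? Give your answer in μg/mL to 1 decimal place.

21.0 μg/mL

f = (1/2)^(τ/t½) = (1/2)^(52/45) ≈ 0.4489.
C₀ = D/Vd = 1217/43 ≈ 28.302 μg/mL.
Before the 4th dose, 3 doses have been given. Superposition: Cmin = C₀·(f + f² + … + f^3).
≈ 28.302 × (0.4489 + 0.2015 + 0.0905) ≈ 28.302 × 0.7409 ≈ 20.969 μg/mL.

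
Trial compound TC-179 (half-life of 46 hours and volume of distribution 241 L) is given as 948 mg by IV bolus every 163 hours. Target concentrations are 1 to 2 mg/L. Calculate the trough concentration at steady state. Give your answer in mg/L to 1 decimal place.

0.4 mg/L

k = ln2/t½ = ln2/46 ≈ 0.015068 h⁻¹; fraction remaining f = e^(−kτ) = e^(−0.015068×163) ≈ 0.0858.
Each bolus raises the concentration by D/Vd = 948/241 ≈ 3.934 mg/L.
Steady-state trough Cmin,ss = C₀·f/(1−f) ≈ 3.934 × 0.0858/0.9142 ≈ 0.369 mg/L.
Trough 0.4 mg/L vs MEC 1 mg/L: subtherapeutic.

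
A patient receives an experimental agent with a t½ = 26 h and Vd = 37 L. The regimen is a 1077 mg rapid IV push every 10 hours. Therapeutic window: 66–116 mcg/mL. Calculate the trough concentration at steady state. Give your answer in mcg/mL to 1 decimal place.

95.3 mcg/mL

τ/t½ = 10/26 ≈ 0.38462, so fraction remaining f = (1/2)^(10/26) ≈ 0.7660.
At steady state, accumulation factor R = 1/(1 − e^(−kτ)) ≈ 4.2735.
Single-dose peak C₀ = D/Vd = 1077/37 ≈ 29.108 mcg/mL.
Cmax,ss = C₀/(1 − f) ≈ 29.108/0.2340 ≈ 124.393 mcg/mL.
Steady-state trough Cmin,ss = Cmax,ss·f ≈ 124.393 × 0.7660 ≈ 95.285 mcg/mL.
Trough 95.3 mcg/mL vs MEC 66 mcg/mL: adequate.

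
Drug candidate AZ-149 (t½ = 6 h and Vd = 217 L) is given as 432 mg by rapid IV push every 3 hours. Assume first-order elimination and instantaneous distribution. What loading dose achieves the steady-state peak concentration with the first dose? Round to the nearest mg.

f = (1/2)^(3/6) ≈ 0.707107; accumulation ratio R = 1/(1−f) ≈ 3.41422.
Loading dose to hit Cmax,ss on first dose: D_load = D_maint·R ≈ 432 × 3.41422 ≈ 1474.94 mg.

1475 mg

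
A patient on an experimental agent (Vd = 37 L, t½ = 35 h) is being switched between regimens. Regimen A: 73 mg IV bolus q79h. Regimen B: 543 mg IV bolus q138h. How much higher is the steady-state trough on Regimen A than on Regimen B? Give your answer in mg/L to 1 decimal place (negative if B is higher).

Regimen A: f = (1/2)^(79/35) ≈ 0.2092; Cmin,ss = (73/37)·f/(1−f) ≈ 0.522 mg/L.
Regimen B: f = (1/2)^(138/35) ≈ 0.0650; Cmin,ss = (543/37)·f/(1−f) ≈ 1.020 mg/L.
Difference ≈ 0.522 − 1.020 ≈ -0.498 mg/L.

-0.5 mg/L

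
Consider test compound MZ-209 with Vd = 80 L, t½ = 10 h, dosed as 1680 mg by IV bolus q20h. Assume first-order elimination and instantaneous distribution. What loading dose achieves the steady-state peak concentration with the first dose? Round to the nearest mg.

f = (1/2)^(20/10) ≈ 0.250000; accumulation ratio R = 1/(1−f) ≈ 1.33333.
Loading dose to hit Cmax,ss on first dose: D_load = D_maint·R ≈ 1680 × 1.33333 ≈ 2239.99 mg.

2240 mg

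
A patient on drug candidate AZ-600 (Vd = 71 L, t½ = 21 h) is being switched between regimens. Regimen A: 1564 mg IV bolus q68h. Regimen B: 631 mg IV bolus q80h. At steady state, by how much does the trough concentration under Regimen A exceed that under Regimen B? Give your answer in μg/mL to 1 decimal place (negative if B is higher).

1.9 μg/mL

Regimen A: f = (1/2)^(68/21) ≈ 0.1060; Cmin,ss = (1564/71)·f/(1−f) ≈ 2.612 μg/mL.
Regimen B: f = (1/2)^(80/21) ≈ 0.0713; Cmin,ss = (631/71)·f/(1−f) ≈ 0.682 μg/mL.
Difference ≈ 2.612 − 0.682 ≈ 1.930 μg/mL.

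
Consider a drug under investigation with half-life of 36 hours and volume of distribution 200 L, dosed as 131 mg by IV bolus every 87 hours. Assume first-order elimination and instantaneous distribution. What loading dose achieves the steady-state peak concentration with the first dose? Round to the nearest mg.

161 mg

f = (1/2)^(87/36) ≈ 0.187288; accumulation ratio R = 1/(1−f) ≈ 1.23045.
Loading dose to hit Cmax,ss on first dose: D_load = D_maint·R ≈ 131 × 1.23045 ≈ 161.19 mg.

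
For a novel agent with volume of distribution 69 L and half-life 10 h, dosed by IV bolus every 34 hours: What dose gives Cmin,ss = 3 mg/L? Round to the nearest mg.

1978 mg

τ/t½ = 34/10 ≈ 3.4, so f = (1/2)^(34/10) ≈ 0.094732.
Cmin,ss = (D/Vd)·f/(1−f), so D = Cmin,ss·Vd·(1−f)/f.
D = 3 × 69 × (1−f)/f ≈ 3 × 69 × 9.55610 ≈ 1978.11 mg.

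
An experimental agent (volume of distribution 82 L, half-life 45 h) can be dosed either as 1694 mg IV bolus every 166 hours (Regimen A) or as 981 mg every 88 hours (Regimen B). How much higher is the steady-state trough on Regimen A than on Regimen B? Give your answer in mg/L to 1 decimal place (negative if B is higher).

-2.4 mg/L

Regimen A: f = (1/2)^(166/45) ≈ 0.0775; Cmin,ss = (1694/82)·f/(1−f) ≈ 1.736 mg/L.
Regimen B: f = (1/2)^(88/45) ≈ 0.2578; Cmin,ss = (981/82)·f/(1−f) ≈ 4.155 mg/L.
Difference ≈ 1.736 − 4.155 ≈ -2.419 mg/L.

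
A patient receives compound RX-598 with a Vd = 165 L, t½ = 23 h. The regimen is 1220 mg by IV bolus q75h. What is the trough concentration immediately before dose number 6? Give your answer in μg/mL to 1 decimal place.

f = (1/2)^(τ/t½) = (1/2)^(75/23) ≈ 0.1043.
C₀ = D/Vd = 1220/165 ≈ 7.394 μg/mL.
Before the 6th dose, 5 doses have been given. Superposition: Cmin = C₀·(f + f² + … + f^5).
≈ 7.394 × (0.1043 + 0.0109 + 0.0011 + 0.0001 + 0.0000) ≈ 7.394 × 0.1164 ≈ 0.861 μg/mL.

0.9 μg/mL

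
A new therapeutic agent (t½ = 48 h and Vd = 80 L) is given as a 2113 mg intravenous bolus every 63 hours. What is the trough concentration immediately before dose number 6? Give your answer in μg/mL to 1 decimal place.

17.6 μg/mL

f = (1/2)^(τ/t½) = (1/2)^(63/48) ≈ 0.4026.
C₀ = D/Vd = 2113/80 ≈ 26.413 μg/mL.
Before the 6th dose, 5 doses have been given. Superposition: Cmin = C₀·(f + f² + … + f^5).
≈ 26.413 × (0.4026 + 0.1621 + 0.0653 + 0.0263 + 0.0106) ≈ 26.413 × 0.6669 ≈ 17.615 μg/mL.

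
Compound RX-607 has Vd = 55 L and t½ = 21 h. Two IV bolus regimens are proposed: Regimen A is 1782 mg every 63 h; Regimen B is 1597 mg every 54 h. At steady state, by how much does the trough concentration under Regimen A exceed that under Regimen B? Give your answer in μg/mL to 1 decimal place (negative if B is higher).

Regimen A: f = (1/2)^(63/21) ≈ 0.1250; Cmin,ss = (1782/55)·f/(1−f) ≈ 4.629 μg/mL.
Regimen B: f = (1/2)^(54/21) ≈ 0.1682; Cmin,ss = (1597/55)·f/(1−f) ≈ 5.872 μg/mL.
Difference ≈ 4.629 − 5.872 ≈ -1.243 μg/mL.

-1.2 μg/mL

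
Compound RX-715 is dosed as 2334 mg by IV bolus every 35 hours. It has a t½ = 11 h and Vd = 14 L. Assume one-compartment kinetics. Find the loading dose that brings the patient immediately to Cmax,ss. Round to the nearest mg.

f = (1/2)^(35/11) ≈ 0.110199; accumulation ratio R = 1/(1−f) ≈ 1.12385.
Loading dose to hit Cmax,ss on first dose: D_load = D_maint·R ≈ 2334 × 1.12385 ≈ 2623.07 mg.

2623 mg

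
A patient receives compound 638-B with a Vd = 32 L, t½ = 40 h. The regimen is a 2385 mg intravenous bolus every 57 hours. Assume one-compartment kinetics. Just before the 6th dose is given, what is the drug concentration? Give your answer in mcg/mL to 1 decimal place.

43.9 mcg/mL

f = (1/2)^(τ/t½) = (1/2)^(57/40) ≈ 0.3724.
C₀ = D/Vd = 2385/32 ≈ 74.531 mcg/mL.
Before the 6th dose, 5 doses have been given. Superposition: Cmin = C₀·(f + f² + … + f^5).
≈ 74.531 × (0.3724 + 0.1387 + 0.0516 + 0.0192 + 0.0072) ≈ 74.531 × 0.5891 ≈ 43.906 mcg/mL.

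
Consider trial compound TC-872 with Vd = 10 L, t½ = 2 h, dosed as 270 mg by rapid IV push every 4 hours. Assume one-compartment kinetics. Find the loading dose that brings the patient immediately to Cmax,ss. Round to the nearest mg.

f = (1/2)^(4/2) ≈ 0.250000; accumulation ratio R = 1/(1−f) ≈ 1.33333.
Loading dose to hit Cmax,ss on first dose: D_load = D_maint·R ≈ 270 × 1.33333 ≈ 360.00 mg.

360 mg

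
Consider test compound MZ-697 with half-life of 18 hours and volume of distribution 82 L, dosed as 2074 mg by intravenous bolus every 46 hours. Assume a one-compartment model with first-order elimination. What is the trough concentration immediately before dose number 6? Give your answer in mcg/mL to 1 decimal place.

5.2 mcg/mL

f = (1/2)^(τ/t½) = (1/2)^(46/18) ≈ 0.1701.
C₀ = D/Vd = 2074/82 ≈ 25.293 mcg/mL.
Before the 6th dose, 5 doses have been given. Superposition: Cmin = C₀·(f + f² + … + f^5).
≈ 25.293 × (0.1701 + 0.0289 + 0.0049 + 0.0008 + 0.0001) ≈ 25.293 × 0.2048 ≈ 5.180 mcg/mL.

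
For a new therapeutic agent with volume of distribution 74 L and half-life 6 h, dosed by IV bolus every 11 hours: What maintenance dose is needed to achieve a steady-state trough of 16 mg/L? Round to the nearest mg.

τ/t½ = 11/6 ≈ 1.8333, so f = (1/2)^(11/6) ≈ 0.280616.
Cmin,ss = (D/Vd)·f/(1−f), so D = Cmin,ss·Vd·(1−f)/f.
D = 16 × 74 × (1−f)/f ≈ 16 × 74 × 2.56359 ≈ 3035.29 mg.

3035 mg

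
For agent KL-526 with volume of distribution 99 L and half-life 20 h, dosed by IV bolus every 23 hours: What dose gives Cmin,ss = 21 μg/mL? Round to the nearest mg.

τ/t½ = 23/20 ≈ 1.15, so f = (1/2)^(23/20) ≈ 0.450625.
Cmin,ss = (D/Vd)·f/(1−f), so D = Cmin,ss·Vd·(1−f)/f.
D = 21 × 99 × (1−f)/f ≈ 21 × 99 × 1.21914 ≈ 2534.59 mg.

2535 mg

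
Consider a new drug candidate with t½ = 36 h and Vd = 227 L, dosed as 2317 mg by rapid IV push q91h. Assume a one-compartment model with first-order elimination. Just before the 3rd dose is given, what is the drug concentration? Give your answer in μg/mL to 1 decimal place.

f = (1/2)^(τ/t½) = (1/2)^(91/36) ≈ 0.1734.
C₀ = D/Vd = 2317/227 ≈ 10.207 μg/mL.
Before the 3rd dose, 2 doses have been given. Superposition: Cmin = C₀·(f + f²).
≈ 10.207 × (0.1734 + 0.0301) ≈ 10.207 × 0.2035 ≈ 2.077 μg/mL.

2.1 μg/mL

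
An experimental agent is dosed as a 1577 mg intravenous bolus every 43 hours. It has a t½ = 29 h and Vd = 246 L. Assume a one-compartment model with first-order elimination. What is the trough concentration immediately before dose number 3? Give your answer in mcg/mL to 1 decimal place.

f = (1/2)^(τ/t½) = (1/2)^(43/29) ≈ 0.3578.
C₀ = D/Vd = 1577/246 ≈ 6.411 mcg/mL.
Before the 3rd dose, 2 doses have been given. Superposition: Cmin = C₀·(f + f²).
≈ 6.411 × (0.3578 + 0.1280) ≈ 6.411 × 0.4858 ≈ 3.114 mcg/mL.

3.1 mcg/mL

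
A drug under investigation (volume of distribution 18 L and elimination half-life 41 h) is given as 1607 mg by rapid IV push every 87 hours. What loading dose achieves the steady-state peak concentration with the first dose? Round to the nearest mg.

f = (1/2)^(87/41) ≈ 0.229736; accumulation ratio R = 1/(1−f) ≈ 1.29826.
Loading dose to hit Cmax,ss on first dose: D_load = D_maint·R ≈ 1607 × 1.29826 ≈ 2086.30 mg.

2086 mg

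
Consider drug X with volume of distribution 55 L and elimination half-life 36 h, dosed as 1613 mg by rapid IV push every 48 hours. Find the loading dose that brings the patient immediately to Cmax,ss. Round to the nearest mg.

f = (1/2)^(48/36) ≈ 0.396850; accumulation ratio R = 1/(1−f) ≈ 1.65796.
Loading dose to hit Cmax,ss on first dose: D_load = D_maint·R ≈ 1613 × 1.65796 ≈ 2674.29 mg.

2674 mg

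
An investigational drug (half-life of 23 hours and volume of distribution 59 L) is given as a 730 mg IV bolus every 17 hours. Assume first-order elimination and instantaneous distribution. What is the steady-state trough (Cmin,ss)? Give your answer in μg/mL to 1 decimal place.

18.5 μg/mL

k = ln2/t½ = ln2/23 ≈ 0.030137 h⁻¹; fraction remaining f = e^(−kτ) = e^(−0.030137×17) ≈ 0.5991.
Accumulation ratio R = 1/(1 − f) ≈ 1/0.4009 ≈ 2.4944.
Single-dose peak C₀ = D/Vd = 730/59 ≈ 12.373 μg/mL.
Cmax,ss = C₀/(1 − f) ≈ 12.373/0.4009 ≈ 30.863 μg/mL.
One interval later, Cmin,ss = Cmax,ss·e^(−kτ) ≈ 30.863 × 0.5991 ≈ 18.490 μg/mL.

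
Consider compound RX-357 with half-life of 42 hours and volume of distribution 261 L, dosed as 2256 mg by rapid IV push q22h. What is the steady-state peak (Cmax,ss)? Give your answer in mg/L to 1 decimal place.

τ/t½ = 22/42 ≈ 0.52381, so fraction remaining f = (1/2)^(22/42) ≈ 0.6955.
At steady state, accumulation factor R = 1/(1 − e^(−kτ)) ≈ 3.2841.
Single-dose peak C₀ = D/Vd = 2256/261 ≈ 8.644 mg/L.
Steady-state peak Cmax,ss = C₀·R ≈ 8.644 × 3.2841 ≈ 28.388 mg/L.

28.4 mg/L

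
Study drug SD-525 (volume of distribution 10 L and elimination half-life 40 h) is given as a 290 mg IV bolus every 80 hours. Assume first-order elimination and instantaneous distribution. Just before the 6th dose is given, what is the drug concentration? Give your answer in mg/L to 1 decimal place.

f = (1/2)^(τ/t½) = (1/2)^(80/40) ≈ 0.2500.
C₀ = D/Vd = 290/10 ≈ 29.000 mg/L.
Before the 6th dose, 5 doses have been given. Superposition: Cmin = C₀·(f + f² + … + f^5).
≈ 29.000 × (0.2500 + 0.0625 + 0.0156 + 0.0039 + 0.0010) ≈ 29.000 × 0.3330 ≈ 9.657 mg/L.

9.7 mg/L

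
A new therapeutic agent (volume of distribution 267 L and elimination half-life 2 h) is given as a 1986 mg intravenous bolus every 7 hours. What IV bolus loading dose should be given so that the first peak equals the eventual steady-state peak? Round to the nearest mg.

f = (1/2)^(7/2) ≈ 0.088388; accumulation ratio R = 1/(1−f) ≈ 1.09696.
Loading dose to hit Cmax,ss on first dose: D_load = D_maint·R ≈ 1986 × 1.09696 ≈ 2178.56 mg.

2179 mg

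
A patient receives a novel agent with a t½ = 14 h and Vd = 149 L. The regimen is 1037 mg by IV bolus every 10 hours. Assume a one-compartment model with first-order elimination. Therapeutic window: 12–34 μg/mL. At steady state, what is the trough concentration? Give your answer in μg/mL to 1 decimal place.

10.9 μg/mL

Over one 10-h interval, 10/14 ≈ 0.71429 half-lives elapse, leaving f ≈ 0.6095 of each dose.
At steady state, accumulation factor R = 1/(1 − e^(−kτ)) ≈ 2.5608.
Single-dose peak C₀ = D/Vd = 1037/149 ≈ 6.960 μg/mL.
Steady-state peak Cmax,ss = C₀·R ≈ 6.960 × 2.5608 ≈ 17.823 μg/mL.
Steady-state trough Cmin,ss = Cmax,ss·f ≈ 17.823 × 0.6095 ≈ 10.863 μg/mL.
Trough 10.9 μg/mL vs MEC 12 μg/mL: subtherapeutic.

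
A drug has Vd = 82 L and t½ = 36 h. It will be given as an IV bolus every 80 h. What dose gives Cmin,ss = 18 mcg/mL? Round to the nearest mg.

τ/t½ = 80/36 ≈ 2.2222, so f = (1/2)^(80/36) ≈ 0.214311.
Cmin,ss = (D/Vd)·f/(1−f), so D = Cmin,ss·Vd·(1−f)/f.
D = 18 × 82 × (1−f)/f ≈ 18 × 82 × 3.66612 ≈ 5411.19 mg.

5411 mg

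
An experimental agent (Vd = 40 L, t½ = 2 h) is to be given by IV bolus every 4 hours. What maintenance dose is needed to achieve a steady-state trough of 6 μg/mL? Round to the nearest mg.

τ/t½ = 4/2 ≈ 2, so f = (1/2)^(4/2) ≈ 0.250000.
Cmin,ss = (D/Vd)·f/(1−f), so D = Cmin,ss·Vd·(1−f)/f.
D = 6 × 40 × (1−f)/f ≈ 6 × 40 × 3.00000 ≈ 720.00 mg.

720 mg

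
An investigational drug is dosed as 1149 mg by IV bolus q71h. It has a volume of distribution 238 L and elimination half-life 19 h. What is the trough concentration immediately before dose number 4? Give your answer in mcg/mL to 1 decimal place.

0.4 mcg/mL

f = (1/2)^(τ/t½) = (1/2)^(71/19) ≈ 0.0750.
C₀ = D/Vd = 1149/238 ≈ 4.828 mcg/mL.
Before the 4th dose, 3 doses have been given. Superposition: Cmin = C₀·(f + f² + … + f^3).
≈ 4.828 × (0.0750 + 0.0056 + 0.0004) ≈ 4.828 × 0.0810 ≈ 0.391 mcg/mL.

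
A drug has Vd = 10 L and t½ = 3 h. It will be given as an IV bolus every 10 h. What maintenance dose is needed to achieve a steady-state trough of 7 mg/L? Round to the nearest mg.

τ/t½ = 10/3 ≈ 3.3333, so f = (1/2)^(10/3) ≈ 0.099213.
Cmin,ss = (D/Vd)·f/(1−f), so D = Cmin,ss·Vd·(1−f)/f.
D = 7 × 10 × (1−f)/f ≈ 7 × 10 × 9.07932 ≈ 635.55 mg.

636 mg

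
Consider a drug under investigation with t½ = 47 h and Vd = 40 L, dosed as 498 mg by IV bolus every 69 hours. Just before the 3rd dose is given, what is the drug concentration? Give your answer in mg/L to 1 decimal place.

6.1 mg/L

f = (1/2)^(τ/t½) = (1/2)^(69/47) ≈ 0.3615.
C₀ = D/Vd = 498/40 ≈ 12.450 mg/L.
Before the 3rd dose, 2 doses have been given. Superposition: Cmin = C₀·(f + f²).
≈ 12.450 × (0.3615 + 0.1307) ≈ 12.450 × 0.4922 ≈ 6.128 mg/L.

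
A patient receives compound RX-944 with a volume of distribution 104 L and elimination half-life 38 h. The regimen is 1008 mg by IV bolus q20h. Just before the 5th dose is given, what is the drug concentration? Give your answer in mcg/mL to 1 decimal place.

16.9 mcg/mL

f = (1/2)^(τ/t½) = (1/2)^(20/38) ≈ 0.6943.
C₀ = D/Vd = 1008/104 ≈ 9.692 mcg/mL.
Before the 5th dose, 4 doses have been given. Superposition: Cmin = C₀·(f + f² + … + f^4).
≈ 9.692 × (0.6943 + 0.4821 + 0.3347 + 0.2324) ≈ 9.692 × 1.7435 ≈ 16.898 mcg/mL.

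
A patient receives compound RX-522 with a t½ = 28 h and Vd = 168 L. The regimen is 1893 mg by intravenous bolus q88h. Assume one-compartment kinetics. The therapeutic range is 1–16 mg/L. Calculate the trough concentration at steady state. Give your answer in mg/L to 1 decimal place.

1.4 mg/L

Over one 88-h interval, 88/28 ≈ 3.1429 half-lives elapse, leaving f ≈ 0.1132 of each dose.
Each bolus raises the concentration by D/Vd = 1893/168 ≈ 11.268 mg/L.
Steady-state trough Cmin,ss = C₀·f/(1−f) ≈ 11.268 × 0.1132/0.8868 ≈ 1.438 mg/L.
Trough 1.4 mg/L vs MEC 1 mg/L: adequate.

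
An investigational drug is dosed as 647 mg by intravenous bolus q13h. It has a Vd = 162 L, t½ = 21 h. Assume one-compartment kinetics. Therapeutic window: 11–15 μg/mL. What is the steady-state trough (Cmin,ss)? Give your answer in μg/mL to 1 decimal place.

7.5 μg/mL

τ/t½ = 13/21 ≈ 0.61905, so fraction remaining f = (1/2)^(13/21) ≈ 0.6511.
At steady state, accumulation factor R = 1/(1 − e^(−kτ)) ≈ 2.8662.
Single-dose peak C₀ = D/Vd = 647/162 ≈ 3.994 μg/mL.
Steady-state peak Cmax,ss = C₀·R ≈ 3.994 × 2.8662 ≈ 11.448 μg/mL.
Steady-state trough Cmin,ss = Cmax,ss·f ≈ 11.448 × 0.6511 ≈ 7.454 μg/mL.
Trough 7.5 μg/mL vs MEC 11 μg/mL: subtherapeutic.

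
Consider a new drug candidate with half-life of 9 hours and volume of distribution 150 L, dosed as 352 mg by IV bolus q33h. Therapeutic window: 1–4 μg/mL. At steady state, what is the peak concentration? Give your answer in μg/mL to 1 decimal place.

2.5 μg/mL

k = ln2/t½ = ln2/9 ≈ 0.077016 h⁻¹; fraction remaining f = e^(−kτ) = e^(−0.077016×33) ≈ 0.0787.
Accumulation ratio R = 1/(1 − f) ≈ 1/0.9213 ≈ 1.0854.
Single-dose peak C₀ = D/Vd = 352/150 ≈ 2.347 μg/mL.
Steady-state peak Cmax,ss = C₀·R ≈ 2.347 × 1.0854 ≈ 2.547 μg/mL.
Peak 2.5 μg/mL vs MTC 4 μg/mL: below toxic threshold.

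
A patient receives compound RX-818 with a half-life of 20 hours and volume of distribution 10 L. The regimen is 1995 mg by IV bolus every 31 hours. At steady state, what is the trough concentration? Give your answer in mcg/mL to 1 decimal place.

τ/t½ = 31/20 ≈ 1.55, so fraction remaining f = (1/2)^(31/20) ≈ 0.3415.
Accumulation ratio R = 1/(1 − f) ≈ 1/0.6585 ≈ 1.5186.
Each bolus raises the concentration by D/Vd = 1995/10 ≈ 199.500 mcg/mL.
Steady-state peak Cmax,ss = C₀·R ≈ 199.500 × 1.5186 ≈ 302.961 mcg/mL.
One interval later, Cmin,ss = Cmax,ss·e^(−kτ) ≈ 302.961 × 0.3415 ≈ 103.461 mcg/mL.

103.5 mcg/mL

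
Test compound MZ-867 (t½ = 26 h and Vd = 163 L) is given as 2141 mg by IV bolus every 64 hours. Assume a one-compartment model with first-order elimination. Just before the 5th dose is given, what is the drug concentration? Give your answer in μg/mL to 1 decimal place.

2.9 μg/mL

f = (1/2)^(τ/t½) = (1/2)^(64/26) ≈ 0.1816.
C₀ = D/Vd = 2141/163 ≈ 13.135 μg/mL.
Before the 5th dose, 4 doses have been given. Superposition: Cmin = C₀·(f + f² + … + f^4).
≈ 13.135 × (0.1816 + 0.0330 + 0.0060 + 0.0011) ≈ 13.135 × 0.2217 ≈ 2.912 μg/mL.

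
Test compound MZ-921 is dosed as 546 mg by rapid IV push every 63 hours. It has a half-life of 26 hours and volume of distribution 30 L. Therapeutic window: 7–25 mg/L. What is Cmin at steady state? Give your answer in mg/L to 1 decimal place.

4.2 mg/L

k = ln2/t½ = ln2/26 ≈ 0.026660 h⁻¹; fraction remaining f = e^(−kτ) = e^(−0.026660×63) ≈ 0.1865.
Accumulation ratio R = 1/(1 − f) ≈ 1/0.8135 ≈ 1.2293.
Each bolus raises the concentration by D/Vd = 546/30 ≈ 18.200 mg/L.
Cmax,ss = C₀/(1 − f) ≈ 18.200/0.8135 ≈ 22.372 mg/L.
One interval later, Cmin,ss = Cmax,ss·e^(−kτ) ≈ 22.372 × 0.1865 ≈ 4.172 mg/L.
Trough 4.2 mg/L vs MEC 7 mg/L: subtherapeutic.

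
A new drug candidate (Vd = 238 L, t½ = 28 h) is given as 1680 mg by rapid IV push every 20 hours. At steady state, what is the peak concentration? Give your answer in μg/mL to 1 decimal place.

18.1 μg/mL

τ/t½ = 20/28 ≈ 0.71429, so fraction remaining f = (1/2)^(20/28) ≈ 0.6095.
Accumulation ratio R = 1/(1 − f) ≈ 1/0.3905 ≈ 2.5608.
Single-dose peak C₀ = D/Vd = 1680/238 ≈ 7.059 μg/mL.
Steady-state peak Cmax,ss = C₀·R ≈ 7.059 × 2.5608 ≈ 18.077 μg/mL.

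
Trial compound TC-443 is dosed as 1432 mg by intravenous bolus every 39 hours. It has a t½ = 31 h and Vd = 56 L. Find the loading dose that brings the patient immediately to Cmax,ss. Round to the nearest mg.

f = (1/2)^(39/31) ≈ 0.418105; accumulation ratio R = 1/(1−f) ≈ 1.71852.
Loading dose to hit Cmax,ss on first dose: D_load = D_maint·R ≈ 1432 × 1.71852 ≈ 2460.92 mg.

2461 mg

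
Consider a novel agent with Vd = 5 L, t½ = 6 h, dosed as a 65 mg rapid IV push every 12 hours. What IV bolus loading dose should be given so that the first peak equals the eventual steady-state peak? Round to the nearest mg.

f = (1/2)^(12/6) ≈ 0.250000; accumulation ratio R = 1/(1−f) ≈ 1.33333.
Loading dose to hit Cmax,ss on first dose: D_load = D_maint·R ≈ 65 × 1.33333 ≈ 86.67 mg.

87 mg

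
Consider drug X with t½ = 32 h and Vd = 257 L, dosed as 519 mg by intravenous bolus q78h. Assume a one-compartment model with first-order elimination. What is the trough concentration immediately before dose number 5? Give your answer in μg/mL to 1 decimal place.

0.5 μg/mL

f = (1/2)^(τ/t½) = (1/2)^(78/32) ≈ 0.1846.
C₀ = D/Vd = 519/257 ≈ 2.019 μg/mL.
Before the 5th dose, 4 doses have been given. Superposition: Cmin = C₀·(f + f² + … + f^4).
≈ 2.019 × (0.1846 + 0.0341 + 0.0063 + 0.0012) ≈ 2.019 × 0.2262 ≈ 0.457 μg/mL.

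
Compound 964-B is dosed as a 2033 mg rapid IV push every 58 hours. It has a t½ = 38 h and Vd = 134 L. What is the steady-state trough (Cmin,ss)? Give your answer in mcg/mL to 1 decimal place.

8.1 mcg/mL

Over one 58-h interval, 58/38 ≈ 1.5263 half-lives elapse, leaving f ≈ 0.3472 of each dose.
Accumulation ratio R = 1/(1 − f) ≈ 1/0.6528 ≈ 1.5319.
Single-dose peak C₀ = D/Vd = 2033/134 ≈ 15.172 mcg/mL.
Steady-state peak Cmax,ss = C₀·R ≈ 15.172 × 1.5319 ≈ 23.242 mcg/mL.
Steady-state trough Cmin,ss = Cmax,ss·f ≈ 23.242 × 0.3472 ≈ 8.070 mcg/mL.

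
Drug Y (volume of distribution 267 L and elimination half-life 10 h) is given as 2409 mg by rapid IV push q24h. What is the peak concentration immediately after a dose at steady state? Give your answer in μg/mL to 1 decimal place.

k = ln2/t½ = ln2/10 ≈ 0.069315 h⁻¹; fraction remaining f = e^(−kτ) = e^(−0.069315×24) ≈ 0.1895.
At steady state, accumulation factor R = 1/(1 − e^(−kτ)) ≈ 1.2338.
Single-dose peak C₀ = D/Vd = 2409/267 ≈ 9.022 μg/mL.
Cmax,ss = C₀/(1 − f) ≈ 9.022/0.8105 ≈ 11.131 μg/mL.

11.1 μg/mL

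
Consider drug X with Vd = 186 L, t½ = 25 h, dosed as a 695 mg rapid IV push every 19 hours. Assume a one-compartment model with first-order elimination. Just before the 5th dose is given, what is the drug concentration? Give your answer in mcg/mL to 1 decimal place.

4.7 mcg/mL

f = (1/2)^(τ/t½) = (1/2)^(19/25) ≈ 0.5905.
C₀ = D/Vd = 695/186 ≈ 3.737 mcg/mL.
Before the 5th dose, 4 doses have been given. Superposition: Cmin = C₀·(f + f² + … + f^4).
≈ 3.737 × (0.5905 + 0.3487 + 0.2059 + 0.1216) ≈ 3.737 × 1.2667 ≈ 4.734 mcg/mL.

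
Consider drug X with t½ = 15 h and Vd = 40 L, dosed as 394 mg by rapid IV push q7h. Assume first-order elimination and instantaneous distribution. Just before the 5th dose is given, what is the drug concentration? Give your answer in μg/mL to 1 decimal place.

18.7 μg/mL

f = (1/2)^(τ/t½) = (1/2)^(7/15) ≈ 0.7236.
C₀ = D/Vd = 394/40 ≈ 9.850 μg/mL.
Before the 5th dose, 4 doses have been given. Superposition: Cmin = C₀·(f + f² + … + f^4).
≈ 9.850 × (0.7236 + 0.5236 + 0.3789 + 0.2742) ≈ 9.850 × 1.9003 ≈ 18.718 μg/mL.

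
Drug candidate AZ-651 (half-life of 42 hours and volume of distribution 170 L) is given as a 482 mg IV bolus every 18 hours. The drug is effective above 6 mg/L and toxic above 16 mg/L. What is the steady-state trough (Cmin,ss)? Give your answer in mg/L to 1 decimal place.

8.2 mg/L

k = ln2/t½ = ln2/42 ≈ 0.016504 h⁻¹; fraction remaining f = e^(−kτ) = e^(−0.016504×18) ≈ 0.7430.
At steady state, accumulation factor R = 1/(1 − e^(−kτ)) ≈ 3.8911.
Each bolus raises the concentration by D/Vd = 482/170 ≈ 2.835 mg/L.
Cmax,ss = C₀/(1 − f) ≈ 2.835/0.2570 ≈ 11.031 mg/L.
Steady-state trough Cmin,ss = Cmax,ss·f ≈ 11.031 × 0.7430 ≈ 8.196 mg/L.
Trough 8.2 mg/L vs MEC 6 mg/L: adequate.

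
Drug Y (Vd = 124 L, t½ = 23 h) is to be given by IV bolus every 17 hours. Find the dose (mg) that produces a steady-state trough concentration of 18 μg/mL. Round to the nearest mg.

1494 mg

τ/t½ = 17/23 ≈ 0.73913, so f = (1/2)^(17/23) ≈ 0.599100.
Cmin,ss = (D/Vd)·f/(1−f), so D = Cmin,ss·Vd·(1−f)/f.
D = 18 × 124 × (1−f)/f ≈ 18 × 124 × 0.66917 ≈ 1493.59 mg.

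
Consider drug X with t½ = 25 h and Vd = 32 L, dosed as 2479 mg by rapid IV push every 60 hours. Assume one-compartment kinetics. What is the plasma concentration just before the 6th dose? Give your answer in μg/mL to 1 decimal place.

18.1 μg/mL

f = (1/2)^(τ/t½) = (1/2)^(60/25) ≈ 0.1895.
C₀ = D/Vd = 2479/32 ≈ 77.469 μg/mL.
Before the 6th dose, 5 doses have been given. Superposition: Cmin = C₀·(f + f² + … + f^5).
≈ 77.469 × (0.1895 + 0.0359 + 0.0068 + 0.0013 + 0.0002) ≈ 77.469 × 0.2337 ≈ 18.105 μg/mL.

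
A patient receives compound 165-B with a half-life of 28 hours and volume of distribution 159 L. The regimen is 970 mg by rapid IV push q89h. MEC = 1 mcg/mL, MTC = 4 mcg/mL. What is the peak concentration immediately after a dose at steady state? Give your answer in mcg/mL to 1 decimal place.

6.9 mcg/mL

k = ln2/t½ = ln2/28 ≈ 0.024755 h⁻¹; fraction remaining f = e^(−kτ) = e^(−0.024755×89) ≈ 0.1104.
Accumulation ratio R = 1/(1 − f) ≈ 1/0.8896 ≈ 1.1241.
Each bolus raises the concentration by D/Vd = 970/159 ≈ 6.101 mcg/mL.
Cmax,ss = C₀/(1 − f) ≈ 6.101/0.8896 ≈ 6.858 mcg/mL.
Peak 6.9 mcg/mL vs MTC 4 mcg/mL: exceeds toxic threshold.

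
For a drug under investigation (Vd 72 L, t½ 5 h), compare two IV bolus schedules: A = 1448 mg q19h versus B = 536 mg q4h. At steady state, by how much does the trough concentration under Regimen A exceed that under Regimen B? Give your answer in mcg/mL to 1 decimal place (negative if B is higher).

-8.5 mcg/mL

Regimen A: f = (1/2)^(19/5) ≈ 0.0718; Cmin,ss = (1448/72)·f/(1−f) ≈ 1.556 mcg/mL.
Regimen B: f = (1/2)^(4/5) ≈ 0.5743; Cmin,ss = (536/72)·f/(1−f) ≈ 10.043 mcg/mL.
Difference ≈ 1.556 − 10.043 ≈ -8.487 mcg/mL.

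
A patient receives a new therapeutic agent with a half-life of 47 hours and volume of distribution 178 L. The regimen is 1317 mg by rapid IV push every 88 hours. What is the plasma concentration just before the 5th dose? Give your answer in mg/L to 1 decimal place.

2.8 mg/L

f = (1/2)^(τ/t½) = (1/2)^(88/47) ≈ 0.2731.
C₀ = D/Vd = 1317/178 ≈ 7.399 mg/L.
Before the 5th dose, 4 doses have been given. Superposition: Cmin = C₀·(f + f² + … + f^4).
≈ 7.399 × (0.2731 + 0.0746 + 0.0204 + 0.0056) ≈ 7.399 × 0.3737 ≈ 2.765 mg/L.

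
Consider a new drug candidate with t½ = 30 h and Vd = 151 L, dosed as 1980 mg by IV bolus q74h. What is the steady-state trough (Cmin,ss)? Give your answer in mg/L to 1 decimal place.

Over one 74-h interval, 74/30 ≈ 2.4667 half-lives elapse, leaving f ≈ 0.1809 of each dose.
At steady state, accumulation factor R = 1/(1 − e^(−kτ)) ≈ 1.2209.
Each bolus raises the concentration by D/Vd = 1980/151 ≈ 13.113 mg/L.
Cmax,ss = C₀/(1 − f) ≈ 13.113/0.8191 ≈ 16.009 mg/L.
Steady-state trough Cmin,ss = Cmax,ss·f ≈ 16.009 × 0.1809 ≈ 2.896 mg/L.

2.9 mg/L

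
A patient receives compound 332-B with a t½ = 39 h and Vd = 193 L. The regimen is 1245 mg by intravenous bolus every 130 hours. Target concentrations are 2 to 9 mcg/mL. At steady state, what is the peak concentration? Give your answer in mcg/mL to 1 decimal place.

Over one 130-h interval, 130/39 ≈ 3.3333 half-lives elapse, leaving f ≈ 0.0992 of each dose.
Accumulation ratio R = 1/(1 − f) ≈ 1/0.9008 ≈ 1.1101.
Single-dose peak C₀ = D/Vd = 1245/193 ≈ 6.451 mcg/mL.
Cmax,ss = C₀/(1 − f) ≈ 6.451/0.9008 ≈ 7.161 mcg/mL.
Peak 7.2 mcg/mL vs MTC 9 mcg/mL: below toxic threshold.

7.2 mcg/mL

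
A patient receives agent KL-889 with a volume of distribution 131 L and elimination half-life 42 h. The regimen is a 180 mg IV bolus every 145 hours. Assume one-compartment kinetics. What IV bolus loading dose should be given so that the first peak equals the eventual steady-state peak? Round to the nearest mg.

f = (1/2)^(145/42) ≈ 0.091354; accumulation ratio R = 1/(1−f) ≈ 1.10054.
Loading dose to hit Cmax,ss on first dose: D_load = D_maint·R ≈ 180 × 1.10054 ≈ 198.10 mg.

198 mg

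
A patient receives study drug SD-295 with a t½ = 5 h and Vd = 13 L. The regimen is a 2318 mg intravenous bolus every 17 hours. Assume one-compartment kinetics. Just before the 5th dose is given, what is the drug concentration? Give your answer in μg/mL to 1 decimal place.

f = (1/2)^(τ/t½) = (1/2)^(17/5) ≈ 0.0947.
C₀ = D/Vd = 2318/13 ≈ 178.308 μg/mL.
Before the 5th dose, 4 doses have been given. Superposition: Cmin = C₀·(f + f² + … + f^4).
≈ 178.308 × (0.0947 + 0.0090 + 0.0008 + 0.0001) ≈ 178.308 × 0.1046 ≈ 18.651 μg/mL.

18.7 μg/mL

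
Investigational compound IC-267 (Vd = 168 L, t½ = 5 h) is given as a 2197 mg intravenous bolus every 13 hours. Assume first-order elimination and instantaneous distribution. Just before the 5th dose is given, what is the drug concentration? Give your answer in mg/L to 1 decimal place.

f = (1/2)^(τ/t½) = (1/2)^(13/5) ≈ 0.1649.
C₀ = D/Vd = 2197/168 ≈ 13.077 mg/L.
Before the 5th dose, 4 doses have been given. Superposition: Cmin = C₀·(f + f² + … + f^4).
≈ 13.077 × (0.1649 + 0.0272 + 0.0045 + 0.0007) ≈ 13.077 × 0.1973 ≈ 2.580 mg/L.

2.6 mg/L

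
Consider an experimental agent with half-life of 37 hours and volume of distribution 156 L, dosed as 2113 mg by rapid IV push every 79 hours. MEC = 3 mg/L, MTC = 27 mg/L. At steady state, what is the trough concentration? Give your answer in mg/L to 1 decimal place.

4.0 mg/L

τ/t½ = 79/37 ≈ 2.1351, so fraction remaining f = (1/2)^(79/37) ≈ 0.2276.
At steady state, accumulation factor R = 1/(1 − e^(−kτ)) ≈ 1.2947.
Each bolus raises the concentration by D/Vd = 2113/156 ≈ 13.545 mg/L.
Cmax,ss = C₀/(1 − f) ≈ 13.545/0.7724 ≈ 17.536 mg/L.
One interval later, Cmin,ss = Cmax,ss·e^(−kτ) ≈ 17.536 × 0.2276 ≈ 3.991 mg/L.
Trough 4.0 mg/L vs MEC 3 mg/L: adequate.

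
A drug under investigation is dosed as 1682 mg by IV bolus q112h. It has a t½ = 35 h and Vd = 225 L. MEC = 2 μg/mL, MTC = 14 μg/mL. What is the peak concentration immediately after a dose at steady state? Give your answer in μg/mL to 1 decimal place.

8.4 μg/mL

τ/t½ = 112/35 ≈ 3.2, so fraction remaining f = (1/2)^(112/35) ≈ 0.1088.
At steady state, accumulation factor R = 1/(1 − e^(−kτ)) ≈ 1.1221.
Each bolus raises the concentration by D/Vd = 1682/225 ≈ 7.476 μg/mL.
Steady-state peak Cmax,ss = C₀·R ≈ 7.476 × 1.1221 ≈ 8.389 μg/mL.
Peak 8.4 μg/mL vs MTC 14 μg/mL: below toxic threshold.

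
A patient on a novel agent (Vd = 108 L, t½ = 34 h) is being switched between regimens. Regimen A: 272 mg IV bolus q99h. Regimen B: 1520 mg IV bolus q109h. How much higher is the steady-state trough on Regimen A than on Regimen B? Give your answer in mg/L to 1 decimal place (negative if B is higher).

Regimen A: f = (1/2)^(99/34) ≈ 0.1329; Cmin,ss = (272/108)·f/(1−f) ≈ 0.386 mg/L.
Regimen B: f = (1/2)^(109/34) ≈ 0.1084; Cmin,ss = (1520/108)·f/(1−f) ≈ 1.711 mg/L.
Difference ≈ 0.386 − 1.711 ≈ -1.325 mg/L.

-1.3 mg/L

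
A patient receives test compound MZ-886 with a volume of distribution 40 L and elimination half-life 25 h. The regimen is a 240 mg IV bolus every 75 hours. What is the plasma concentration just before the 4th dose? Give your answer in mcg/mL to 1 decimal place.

0.9 mcg/mL

f = (1/2)^(τ/t½) = (1/2)^(75/25) ≈ 0.1250.
C₀ = D/Vd = 240/40 ≈ 6.000 mcg/mL.
Before the 4th dose, 3 doses have been given. Superposition: Cmin = C₀·(f + f² + … + f^3).
≈ 6.000 × (0.1250 + 0.0156 + 0.0020) ≈ 6.000 × 0.1426 ≈ 0.856 mcg/mL.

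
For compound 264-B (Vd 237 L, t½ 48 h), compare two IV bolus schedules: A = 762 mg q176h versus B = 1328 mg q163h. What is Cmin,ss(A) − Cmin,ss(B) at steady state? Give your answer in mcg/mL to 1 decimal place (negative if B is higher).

Regimen A: f = (1/2)^(176/48) ≈ 0.0787; Cmin,ss = (762/237)·f/(1−f) ≈ 0.275 mcg/mL.
Regimen B: f = (1/2)^(163/48) ≈ 0.0950; Cmin,ss = (1328/237)·f/(1−f) ≈ 0.588 mcg/mL.
Difference ≈ 0.275 − 0.588 ≈ -0.313 mcg/mL.

-0.3 mcg/mL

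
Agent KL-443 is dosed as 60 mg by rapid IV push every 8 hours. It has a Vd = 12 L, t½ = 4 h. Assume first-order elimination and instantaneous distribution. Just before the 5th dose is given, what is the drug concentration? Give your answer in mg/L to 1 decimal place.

f = (1/2)^(τ/t½) = (1/2)^(8/4) ≈ 0.2500.
C₀ = D/Vd = 60/12 ≈ 5.000 mg/L.
Before the 5th dose, 4 doses have been given. Superposition: Cmin = C₀·(f + f² + … + f^4).
≈ 5.000 × (0.2500 + 0.0625 + 0.0156 + 0.0039) ≈ 5.000 × 0.3320 ≈ 1.660 mg/L.

1.7 mg/L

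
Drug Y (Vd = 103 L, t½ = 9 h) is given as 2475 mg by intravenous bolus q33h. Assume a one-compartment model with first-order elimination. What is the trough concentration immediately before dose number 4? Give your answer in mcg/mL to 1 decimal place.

f = (1/2)^(τ/t½) = (1/2)^(33/9) ≈ 0.0787.
C₀ = D/Vd = 2475/103 ≈ 24.029 mcg/mL.
Before the 4th dose, 3 doses have been given. Superposition: Cmin = C₀·(f + f² + … + f^3).
≈ 24.029 × (0.0787 + 0.0062 + 0.0005) ≈ 24.029 × 0.0854 ≈ 2.052 mcg/mL.

2.1 mcg/mL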